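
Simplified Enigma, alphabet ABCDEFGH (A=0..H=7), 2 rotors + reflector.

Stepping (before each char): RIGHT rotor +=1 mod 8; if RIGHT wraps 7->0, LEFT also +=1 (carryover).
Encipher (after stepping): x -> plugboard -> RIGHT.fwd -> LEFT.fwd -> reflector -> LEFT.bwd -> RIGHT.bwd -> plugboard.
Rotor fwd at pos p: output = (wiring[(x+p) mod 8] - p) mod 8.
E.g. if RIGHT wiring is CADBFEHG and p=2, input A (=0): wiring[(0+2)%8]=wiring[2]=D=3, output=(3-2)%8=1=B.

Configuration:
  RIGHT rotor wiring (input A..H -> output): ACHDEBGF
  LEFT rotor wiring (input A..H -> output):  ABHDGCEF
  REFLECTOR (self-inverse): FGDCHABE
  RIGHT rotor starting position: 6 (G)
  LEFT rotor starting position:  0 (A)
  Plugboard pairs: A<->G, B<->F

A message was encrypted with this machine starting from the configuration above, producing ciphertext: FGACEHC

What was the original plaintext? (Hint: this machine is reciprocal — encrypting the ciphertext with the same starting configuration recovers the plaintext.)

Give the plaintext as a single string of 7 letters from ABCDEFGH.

Char 1 ('F'): step: R->7, L=0; F->plug->B->R->B->L->B->refl->G->L'->E->R'->E->plug->E
Char 2 ('G'): step: R->0, L->1 (L advanced); G->plug->A->R->A->L->A->refl->F->L'->D->R'->D->plug->D
Char 3 ('A'): step: R->1, L=1; A->plug->G->R->E->L->B->refl->G->L'->B->R'->A->plug->G
Char 4 ('C'): step: R->2, L=1; C->plug->C->R->C->L->C->refl->D->L'->F->R'->A->plug->G
Char 5 ('E'): step: R->3, L=1; E->plug->E->R->C->L->C->refl->D->L'->F->R'->F->plug->B
Char 6 ('H'): step: R->4, L=1; H->plug->H->R->H->L->H->refl->E->L'->G->R'->F->plug->B
Char 7 ('C'): step: R->5, L=1; C->plug->C->R->A->L->A->refl->F->L'->D->R'->D->plug->D

Answer: EDGGBBD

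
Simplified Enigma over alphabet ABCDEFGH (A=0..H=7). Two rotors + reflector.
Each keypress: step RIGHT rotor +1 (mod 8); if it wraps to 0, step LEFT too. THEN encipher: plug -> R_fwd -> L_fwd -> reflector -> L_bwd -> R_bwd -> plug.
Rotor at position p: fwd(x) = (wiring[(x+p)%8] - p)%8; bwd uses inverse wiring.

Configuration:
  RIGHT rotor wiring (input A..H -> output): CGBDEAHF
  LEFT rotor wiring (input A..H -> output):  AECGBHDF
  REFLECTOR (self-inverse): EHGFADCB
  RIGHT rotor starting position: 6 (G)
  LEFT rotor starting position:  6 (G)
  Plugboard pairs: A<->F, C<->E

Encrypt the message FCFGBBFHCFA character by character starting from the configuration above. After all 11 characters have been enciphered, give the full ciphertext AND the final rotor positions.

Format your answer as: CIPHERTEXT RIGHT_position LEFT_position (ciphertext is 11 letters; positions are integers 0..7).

Answer: HEBCDDBCGDC 1 0

Derivation:
Char 1 ('F'): step: R->7, L=6; F->plug->A->R->G->L->D->refl->F->L'->A->R'->H->plug->H
Char 2 ('C'): step: R->0, L->7 (L advanced); C->plug->E->R->E->L->H->refl->B->L'->B->R'->C->plug->E
Char 3 ('F'): step: R->1, L=7; F->plug->A->R->F->L->C->refl->G->L'->A->R'->B->plug->B
Char 4 ('G'): step: R->2, L=7; G->plug->G->R->A->L->G->refl->C->L'->F->R'->E->plug->C
Char 5 ('B'): step: R->3, L=7; B->plug->B->R->B->L->B->refl->H->L'->E->R'->D->plug->D
Char 6 ('B'): step: R->4, L=7; B->plug->B->R->E->L->H->refl->B->L'->B->R'->D->plug->D
Char 7 ('F'): step: R->5, L=7; F->plug->A->R->D->L->D->refl->F->L'->C->R'->B->plug->B
Char 8 ('H'): step: R->6, L=7; H->plug->H->R->C->L->F->refl->D->L'->D->R'->E->plug->C
Char 9 ('C'): step: R->7, L=7; C->plug->E->R->E->L->H->refl->B->L'->B->R'->G->plug->G
Char 10 ('F'): step: R->0, L->0 (L advanced); F->plug->A->R->C->L->C->refl->G->L'->D->R'->D->plug->D
Char 11 ('A'): step: R->1, L=0; A->plug->F->R->G->L->D->refl->F->L'->H->R'->E->plug->C
Final: ciphertext=HEBCDDBCGDC, RIGHT=1, LEFT=0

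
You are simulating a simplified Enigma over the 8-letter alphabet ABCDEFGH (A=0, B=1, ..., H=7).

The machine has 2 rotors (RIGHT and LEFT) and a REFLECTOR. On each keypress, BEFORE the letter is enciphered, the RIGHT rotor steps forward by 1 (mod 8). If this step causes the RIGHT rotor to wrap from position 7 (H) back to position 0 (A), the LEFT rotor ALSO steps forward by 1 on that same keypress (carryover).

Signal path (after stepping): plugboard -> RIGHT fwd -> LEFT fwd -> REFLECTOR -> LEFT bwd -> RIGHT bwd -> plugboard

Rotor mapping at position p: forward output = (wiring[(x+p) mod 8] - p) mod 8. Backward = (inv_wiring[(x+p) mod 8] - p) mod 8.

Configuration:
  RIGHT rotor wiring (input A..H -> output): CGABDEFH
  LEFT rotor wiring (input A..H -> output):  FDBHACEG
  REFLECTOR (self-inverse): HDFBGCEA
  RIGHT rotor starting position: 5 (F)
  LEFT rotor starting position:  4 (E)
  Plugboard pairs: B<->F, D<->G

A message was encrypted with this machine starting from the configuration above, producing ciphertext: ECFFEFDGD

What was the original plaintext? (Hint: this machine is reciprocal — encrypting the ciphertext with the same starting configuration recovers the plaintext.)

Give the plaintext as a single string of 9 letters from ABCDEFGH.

Answer: DBCGCAHDC

Derivation:
Char 1 ('E'): step: R->6, L=4; E->plug->E->R->C->L->A->refl->H->L'->F->R'->G->plug->D
Char 2 ('C'): step: R->7, L=4; C->plug->C->R->H->L->D->refl->B->L'->E->R'->F->plug->B
Char 3 ('F'): step: R->0, L->5 (L advanced); F->plug->B->R->G->L->C->refl->F->L'->A->R'->C->plug->C
Char 4 ('F'): step: R->1, L=5; F->plug->B->R->H->L->D->refl->B->L'->C->R'->D->plug->G
Char 5 ('E'): step: R->2, L=5; E->plug->E->R->D->L->A->refl->H->L'->B->R'->C->plug->C
Char 6 ('F'): step: R->3, L=5; F->plug->B->R->A->L->F->refl->C->L'->G->R'->A->plug->A
Char 7 ('D'): step: R->4, L=5; D->plug->G->R->E->L->G->refl->E->L'->F->R'->H->plug->H
Char 8 ('G'): step: R->5, L=5; G->plug->D->R->F->L->E->refl->G->L'->E->R'->G->plug->D
Char 9 ('D'): step: R->6, L=5; D->plug->G->R->F->L->E->refl->G->L'->E->R'->C->plug->C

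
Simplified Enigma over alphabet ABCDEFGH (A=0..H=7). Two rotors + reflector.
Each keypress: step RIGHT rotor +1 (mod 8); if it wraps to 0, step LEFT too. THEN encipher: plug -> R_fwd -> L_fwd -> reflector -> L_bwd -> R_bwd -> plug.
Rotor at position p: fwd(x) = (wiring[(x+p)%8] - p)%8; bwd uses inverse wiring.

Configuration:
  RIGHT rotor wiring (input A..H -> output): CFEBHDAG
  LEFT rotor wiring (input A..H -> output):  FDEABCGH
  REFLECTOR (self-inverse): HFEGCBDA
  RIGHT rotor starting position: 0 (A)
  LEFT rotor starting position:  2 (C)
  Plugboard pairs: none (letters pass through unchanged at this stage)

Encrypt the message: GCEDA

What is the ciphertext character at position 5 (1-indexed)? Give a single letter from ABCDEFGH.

Char 1 ('G'): step: R->1, L=2; G->plug->G->R->F->L->F->refl->B->L'->H->R'->F->plug->F
Char 2 ('C'): step: R->2, L=2; C->plug->C->R->F->L->F->refl->B->L'->H->R'->B->plug->B
Char 3 ('E'): step: R->3, L=2; E->plug->E->R->D->L->A->refl->H->L'->C->R'->G->plug->G
Char 4 ('D'): step: R->4, L=2; D->plug->D->R->C->L->H->refl->A->L'->D->R'->A->plug->A
Char 5 ('A'): step: R->5, L=2; A->plug->A->R->G->L->D->refl->G->L'->B->R'->C->plug->C

C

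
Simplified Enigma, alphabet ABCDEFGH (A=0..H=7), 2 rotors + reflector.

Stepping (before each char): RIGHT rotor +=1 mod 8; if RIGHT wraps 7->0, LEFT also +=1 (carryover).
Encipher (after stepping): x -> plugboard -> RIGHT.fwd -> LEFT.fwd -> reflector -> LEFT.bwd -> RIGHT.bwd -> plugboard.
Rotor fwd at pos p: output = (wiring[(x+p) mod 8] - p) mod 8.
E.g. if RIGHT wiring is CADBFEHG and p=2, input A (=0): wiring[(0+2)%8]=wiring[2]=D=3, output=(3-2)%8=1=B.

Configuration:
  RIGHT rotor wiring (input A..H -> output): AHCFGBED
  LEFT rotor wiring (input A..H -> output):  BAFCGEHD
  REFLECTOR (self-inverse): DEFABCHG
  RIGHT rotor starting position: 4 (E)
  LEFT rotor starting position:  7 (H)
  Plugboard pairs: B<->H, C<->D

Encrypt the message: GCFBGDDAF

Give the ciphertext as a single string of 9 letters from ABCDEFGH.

Answer: EAADFGGFG

Derivation:
Char 1 ('G'): step: R->5, L=7; G->plug->G->R->A->L->E->refl->B->L'->C->R'->E->plug->E
Char 2 ('C'): step: R->6, L=7; C->plug->D->R->B->L->C->refl->F->L'->G->R'->A->plug->A
Char 3 ('F'): step: R->7, L=7; F->plug->F->R->H->L->A->refl->D->L'->E->R'->A->plug->A
Char 4 ('B'): step: R->0, L->0 (L advanced); B->plug->H->R->D->L->C->refl->F->L'->C->R'->C->plug->D
Char 5 ('G'): step: R->1, L=0; G->plug->G->R->C->L->F->refl->C->L'->D->R'->F->plug->F
Char 6 ('D'): step: R->2, L=0; D->plug->C->R->E->L->G->refl->H->L'->G->R'->G->plug->G
Char 7 ('D'): step: R->3, L=0; D->plug->C->R->G->L->H->refl->G->L'->E->R'->G->plug->G
Char 8 ('A'): step: R->4, L=0; A->plug->A->R->C->L->F->refl->C->L'->D->R'->F->plug->F
Char 9 ('F'): step: R->5, L=0; F->plug->F->R->F->L->E->refl->B->L'->A->R'->G->plug->G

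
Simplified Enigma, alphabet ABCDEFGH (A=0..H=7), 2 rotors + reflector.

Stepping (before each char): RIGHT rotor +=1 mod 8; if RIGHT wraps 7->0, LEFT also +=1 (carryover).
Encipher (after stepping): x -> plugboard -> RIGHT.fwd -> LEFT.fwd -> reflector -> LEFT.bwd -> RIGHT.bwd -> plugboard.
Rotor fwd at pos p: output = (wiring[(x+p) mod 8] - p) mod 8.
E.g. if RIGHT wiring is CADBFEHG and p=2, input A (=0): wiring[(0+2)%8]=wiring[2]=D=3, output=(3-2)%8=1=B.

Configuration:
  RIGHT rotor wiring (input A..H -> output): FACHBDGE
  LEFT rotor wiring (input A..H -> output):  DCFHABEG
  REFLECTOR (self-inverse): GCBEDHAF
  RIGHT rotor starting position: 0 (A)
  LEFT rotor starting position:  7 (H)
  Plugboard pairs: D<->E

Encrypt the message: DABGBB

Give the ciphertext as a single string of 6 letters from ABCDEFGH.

Char 1 ('D'): step: R->1, L=7; D->plug->E->R->C->L->D->refl->E->L'->B->R'->B->plug->B
Char 2 ('A'): step: R->2, L=7; A->plug->A->R->A->L->H->refl->F->L'->H->R'->C->plug->C
Char 3 ('B'): step: R->3, L=7; B->plug->B->R->G->L->C->refl->B->L'->F->R'->G->plug->G
Char 4 ('G'): step: R->4, L=7; G->plug->G->R->G->L->C->refl->B->L'->F->R'->A->plug->A
Char 5 ('B'): step: R->5, L=7; B->plug->B->R->B->L->E->refl->D->L'->C->R'->G->plug->G
Char 6 ('B'): step: R->6, L=7; B->plug->B->R->G->L->C->refl->B->L'->F->R'->H->plug->H

Answer: BCGAGH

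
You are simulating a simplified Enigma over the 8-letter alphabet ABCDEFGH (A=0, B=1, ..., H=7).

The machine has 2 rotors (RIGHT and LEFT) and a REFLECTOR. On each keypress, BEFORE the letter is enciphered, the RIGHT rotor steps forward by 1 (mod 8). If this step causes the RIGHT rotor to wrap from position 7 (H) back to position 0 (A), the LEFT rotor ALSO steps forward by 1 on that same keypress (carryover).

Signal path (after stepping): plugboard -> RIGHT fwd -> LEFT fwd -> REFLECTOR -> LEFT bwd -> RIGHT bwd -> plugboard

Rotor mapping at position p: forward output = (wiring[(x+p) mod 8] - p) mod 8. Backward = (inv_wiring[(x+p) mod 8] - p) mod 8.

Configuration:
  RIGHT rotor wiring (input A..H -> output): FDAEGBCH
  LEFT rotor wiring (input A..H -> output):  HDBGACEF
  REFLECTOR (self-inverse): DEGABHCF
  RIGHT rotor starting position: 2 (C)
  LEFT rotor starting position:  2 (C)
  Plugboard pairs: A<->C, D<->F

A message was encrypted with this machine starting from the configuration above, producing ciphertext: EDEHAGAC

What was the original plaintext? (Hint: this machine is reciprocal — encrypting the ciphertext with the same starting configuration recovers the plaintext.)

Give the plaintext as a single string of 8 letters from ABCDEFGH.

Answer: DEFFGDFE

Derivation:
Char 1 ('E'): step: R->3, L=2; E->plug->E->R->E->L->C->refl->G->L'->C->R'->F->plug->D
Char 2 ('D'): step: R->4, L=2; D->plug->F->R->H->L->B->refl->E->L'->B->R'->E->plug->E
Char 3 ('E'): step: R->5, L=2; E->plug->E->R->G->L->F->refl->H->L'->A->R'->D->plug->F
Char 4 ('H'): step: R->6, L=2; H->plug->H->R->D->L->A->refl->D->L'->F->R'->D->plug->F
Char 5 ('A'): step: R->7, L=2; A->plug->C->R->E->L->C->refl->G->L'->C->R'->G->plug->G
Char 6 ('G'): step: R->0, L->3 (L advanced); G->plug->G->R->C->L->H->refl->F->L'->B->R'->F->plug->D
Char 7 ('A'): step: R->1, L=3; A->plug->C->R->D->L->B->refl->E->L'->F->R'->D->plug->F
Char 8 ('C'): step: R->2, L=3; C->plug->A->R->G->L->A->refl->D->L'->A->R'->E->plug->E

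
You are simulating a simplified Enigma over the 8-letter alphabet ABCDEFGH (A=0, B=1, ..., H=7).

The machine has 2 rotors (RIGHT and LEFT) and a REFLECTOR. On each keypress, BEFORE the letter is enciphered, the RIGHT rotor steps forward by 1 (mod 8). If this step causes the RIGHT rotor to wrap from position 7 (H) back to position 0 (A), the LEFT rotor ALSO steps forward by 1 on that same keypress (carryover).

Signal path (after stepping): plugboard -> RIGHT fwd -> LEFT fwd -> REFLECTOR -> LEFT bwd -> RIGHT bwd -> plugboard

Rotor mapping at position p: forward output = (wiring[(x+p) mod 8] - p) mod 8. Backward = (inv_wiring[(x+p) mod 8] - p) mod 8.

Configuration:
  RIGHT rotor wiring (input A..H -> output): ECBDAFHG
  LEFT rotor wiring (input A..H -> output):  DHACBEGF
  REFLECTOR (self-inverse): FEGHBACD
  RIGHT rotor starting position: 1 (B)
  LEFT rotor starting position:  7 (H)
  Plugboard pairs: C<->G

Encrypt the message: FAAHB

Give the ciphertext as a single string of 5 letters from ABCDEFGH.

Char 1 ('F'): step: R->2, L=7; F->plug->F->R->E->L->D->refl->H->L'->H->R'->A->plug->A
Char 2 ('A'): step: R->3, L=7; A->plug->A->R->A->L->G->refl->C->L'->F->R'->B->plug->B
Char 3 ('A'): step: R->4, L=7; A->plug->A->R->E->L->D->refl->H->L'->H->R'->H->plug->H
Char 4 ('H'): step: R->5, L=7; H->plug->H->R->D->L->B->refl->E->L'->B->R'->C->plug->G
Char 5 ('B'): step: R->6, L=7; B->plug->B->R->A->L->G->refl->C->L'->F->R'->F->plug->F

Answer: ABHGF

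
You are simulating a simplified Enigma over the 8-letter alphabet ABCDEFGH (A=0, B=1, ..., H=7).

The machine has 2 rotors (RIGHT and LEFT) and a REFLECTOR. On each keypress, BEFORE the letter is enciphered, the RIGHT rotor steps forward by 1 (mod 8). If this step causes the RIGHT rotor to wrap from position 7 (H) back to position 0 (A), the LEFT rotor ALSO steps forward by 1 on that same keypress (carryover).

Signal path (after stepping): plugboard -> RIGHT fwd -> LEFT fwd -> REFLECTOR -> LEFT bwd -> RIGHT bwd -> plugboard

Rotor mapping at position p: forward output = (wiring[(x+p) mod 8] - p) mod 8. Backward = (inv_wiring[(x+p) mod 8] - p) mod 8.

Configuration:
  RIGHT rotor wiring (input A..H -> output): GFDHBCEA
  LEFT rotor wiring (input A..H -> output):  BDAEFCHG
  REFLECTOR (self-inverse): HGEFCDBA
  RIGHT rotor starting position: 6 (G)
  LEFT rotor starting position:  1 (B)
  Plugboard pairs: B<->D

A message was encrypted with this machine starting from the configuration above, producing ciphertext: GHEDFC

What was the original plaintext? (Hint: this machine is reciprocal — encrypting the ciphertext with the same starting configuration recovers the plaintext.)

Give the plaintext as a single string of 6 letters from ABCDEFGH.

Char 1 ('G'): step: R->7, L=1; G->plug->G->R->D->L->E->refl->C->L'->A->R'->E->plug->E
Char 2 ('H'): step: R->0, L->2 (L advanced); H->plug->H->R->A->L->G->refl->B->L'->H->R'->D->plug->B
Char 3 ('E'): step: R->1, L=2; E->plug->E->R->B->L->C->refl->E->L'->F->R'->H->plug->H
Char 4 ('D'): step: R->2, L=2; D->plug->B->R->F->L->E->refl->C->L'->B->R'->A->plug->A
Char 5 ('F'): step: R->3, L=2; F->plug->F->R->D->L->A->refl->H->L'->G->R'->B->plug->D
Char 6 ('C'): step: R->4, L=2; C->plug->C->R->A->L->G->refl->B->L'->H->R'->G->plug->G

Answer: EBHADG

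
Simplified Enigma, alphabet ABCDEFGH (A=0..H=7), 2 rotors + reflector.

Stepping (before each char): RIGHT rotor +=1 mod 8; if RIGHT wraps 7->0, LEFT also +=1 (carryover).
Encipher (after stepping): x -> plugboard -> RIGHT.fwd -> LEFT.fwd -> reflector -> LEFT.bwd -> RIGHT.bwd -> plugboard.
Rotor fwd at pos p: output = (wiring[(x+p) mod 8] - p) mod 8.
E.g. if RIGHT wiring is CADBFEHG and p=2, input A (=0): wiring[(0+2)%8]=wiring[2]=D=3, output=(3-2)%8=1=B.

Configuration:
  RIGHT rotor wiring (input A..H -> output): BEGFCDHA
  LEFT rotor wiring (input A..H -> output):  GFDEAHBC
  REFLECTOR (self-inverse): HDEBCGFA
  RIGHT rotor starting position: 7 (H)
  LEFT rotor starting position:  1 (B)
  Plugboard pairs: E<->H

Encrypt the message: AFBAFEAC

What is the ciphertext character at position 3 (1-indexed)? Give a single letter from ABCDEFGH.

Char 1 ('A'): step: R->0, L->2 (L advanced); A->plug->A->R->B->L->C->refl->E->L'->G->R'->C->plug->C
Char 2 ('F'): step: R->1, L=2; F->plug->F->R->G->L->E->refl->C->L'->B->R'->D->plug->D
Char 3 ('B'): step: R->2, L=2; B->plug->B->R->D->L->F->refl->G->L'->C->R'->H->plug->E

E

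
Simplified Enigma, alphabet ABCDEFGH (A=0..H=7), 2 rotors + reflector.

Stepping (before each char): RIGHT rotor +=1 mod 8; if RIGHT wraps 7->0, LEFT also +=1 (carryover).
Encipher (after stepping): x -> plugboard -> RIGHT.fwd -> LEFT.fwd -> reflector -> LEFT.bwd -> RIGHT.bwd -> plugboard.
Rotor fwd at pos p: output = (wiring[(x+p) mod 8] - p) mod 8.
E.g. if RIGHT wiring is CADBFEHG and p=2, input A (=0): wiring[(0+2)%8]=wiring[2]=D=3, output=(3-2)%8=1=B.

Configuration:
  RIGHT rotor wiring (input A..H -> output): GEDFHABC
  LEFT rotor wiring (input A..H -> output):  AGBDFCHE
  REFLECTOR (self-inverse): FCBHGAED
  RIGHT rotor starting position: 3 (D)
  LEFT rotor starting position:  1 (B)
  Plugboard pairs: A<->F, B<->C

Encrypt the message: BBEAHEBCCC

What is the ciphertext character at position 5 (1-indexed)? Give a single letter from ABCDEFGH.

Char 1 ('B'): step: R->4, L=1; B->plug->C->R->F->L->G->refl->E->L'->D->R'->A->plug->F
Char 2 ('B'): step: R->5, L=1; B->plug->C->R->F->L->G->refl->E->L'->D->R'->A->plug->F
Char 3 ('E'): step: R->6, L=1; E->plug->E->R->F->L->G->refl->E->L'->D->R'->A->plug->F
Char 4 ('A'): step: R->7, L=1; A->plug->F->R->A->L->F->refl->A->L'->B->R'->G->plug->G
Char 5 ('H'): step: R->0, L->2 (L advanced); H->plug->H->R->C->L->D->refl->H->L'->A->R'->F->plug->A

A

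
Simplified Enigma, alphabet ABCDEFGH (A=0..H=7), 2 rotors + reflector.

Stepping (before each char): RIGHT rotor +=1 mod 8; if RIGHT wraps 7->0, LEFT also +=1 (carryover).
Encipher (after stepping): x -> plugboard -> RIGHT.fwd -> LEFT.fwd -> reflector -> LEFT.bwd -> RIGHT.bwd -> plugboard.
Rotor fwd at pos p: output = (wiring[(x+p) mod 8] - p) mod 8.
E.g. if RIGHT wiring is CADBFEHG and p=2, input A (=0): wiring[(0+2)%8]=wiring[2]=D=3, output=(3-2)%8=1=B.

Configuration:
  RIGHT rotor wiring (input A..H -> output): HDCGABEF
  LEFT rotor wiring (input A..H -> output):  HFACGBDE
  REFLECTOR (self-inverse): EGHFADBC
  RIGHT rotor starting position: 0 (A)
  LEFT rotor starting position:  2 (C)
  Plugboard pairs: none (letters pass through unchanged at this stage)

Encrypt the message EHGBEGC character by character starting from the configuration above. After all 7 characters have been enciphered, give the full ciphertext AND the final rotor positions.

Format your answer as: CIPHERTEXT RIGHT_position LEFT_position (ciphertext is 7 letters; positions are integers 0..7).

Answer: GEFEBCB 7 2

Derivation:
Char 1 ('E'): step: R->1, L=2; E->plug->E->R->A->L->G->refl->B->L'->E->R'->G->plug->G
Char 2 ('H'): step: R->2, L=2; H->plug->H->R->B->L->A->refl->E->L'->C->R'->E->plug->E
Char 3 ('G'): step: R->3, L=2; G->plug->G->R->A->L->G->refl->B->L'->E->R'->F->plug->F
Char 4 ('B'): step: R->4, L=2; B->plug->B->R->F->L->C->refl->H->L'->D->R'->E->plug->E
Char 5 ('E'): step: R->5, L=2; E->plug->E->R->G->L->F->refl->D->L'->H->R'->B->plug->B
Char 6 ('G'): step: R->6, L=2; G->plug->G->R->C->L->E->refl->A->L'->B->R'->C->plug->C
Char 7 ('C'): step: R->7, L=2; C->plug->C->R->E->L->B->refl->G->L'->A->R'->B->plug->B
Final: ciphertext=GEFEBCB, RIGHT=7, LEFT=2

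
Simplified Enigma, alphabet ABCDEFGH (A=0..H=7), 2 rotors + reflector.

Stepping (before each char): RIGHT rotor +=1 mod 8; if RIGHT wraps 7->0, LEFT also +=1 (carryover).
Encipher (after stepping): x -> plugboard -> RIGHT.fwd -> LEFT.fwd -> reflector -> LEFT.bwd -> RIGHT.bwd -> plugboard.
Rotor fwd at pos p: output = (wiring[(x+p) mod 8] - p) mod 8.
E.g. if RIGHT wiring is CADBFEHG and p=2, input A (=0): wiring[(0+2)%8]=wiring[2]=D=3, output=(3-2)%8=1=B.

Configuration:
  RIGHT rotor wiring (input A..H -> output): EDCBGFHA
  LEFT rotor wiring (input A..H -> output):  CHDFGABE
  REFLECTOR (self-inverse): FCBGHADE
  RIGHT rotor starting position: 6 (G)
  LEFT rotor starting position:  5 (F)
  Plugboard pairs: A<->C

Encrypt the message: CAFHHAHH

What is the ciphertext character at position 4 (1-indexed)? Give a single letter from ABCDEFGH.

Char 1 ('C'): step: R->7, L=5; C->plug->A->R->B->L->E->refl->H->L'->C->R'->E->plug->E
Char 2 ('A'): step: R->0, L->6 (L advanced); A->plug->C->R->C->L->E->refl->H->L'->F->R'->F->plug->F
Char 3 ('F'): step: R->1, L=6; F->plug->F->R->G->L->A->refl->F->L'->E->R'->E->plug->E
Char 4 ('H'): step: R->2, L=6; H->plug->H->R->B->L->G->refl->D->L'->A->R'->A->plug->C

C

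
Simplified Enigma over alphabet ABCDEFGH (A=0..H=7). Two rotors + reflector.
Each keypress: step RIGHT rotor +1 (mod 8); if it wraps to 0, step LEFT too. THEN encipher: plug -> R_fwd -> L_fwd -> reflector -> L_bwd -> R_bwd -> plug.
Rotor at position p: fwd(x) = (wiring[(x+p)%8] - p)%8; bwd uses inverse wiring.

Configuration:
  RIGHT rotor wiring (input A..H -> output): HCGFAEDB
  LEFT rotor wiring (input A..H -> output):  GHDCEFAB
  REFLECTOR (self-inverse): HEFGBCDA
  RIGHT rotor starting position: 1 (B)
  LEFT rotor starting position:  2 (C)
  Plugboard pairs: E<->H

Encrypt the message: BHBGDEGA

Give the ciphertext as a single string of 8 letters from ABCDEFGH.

Char 1 ('B'): step: R->2, L=2; B->plug->B->R->D->L->D->refl->G->L'->E->R'->A->plug->A
Char 2 ('H'): step: R->3, L=2; H->plug->E->R->G->L->E->refl->B->L'->A->R'->D->plug->D
Char 3 ('B'): step: R->4, L=2; B->plug->B->R->A->L->B->refl->E->L'->G->R'->F->plug->F
Char 4 ('G'): step: R->5, L=2; G->plug->G->R->A->L->B->refl->E->L'->G->R'->B->plug->B
Char 5 ('D'): step: R->6, L=2; D->plug->D->R->E->L->G->refl->D->L'->D->R'->B->plug->B
Char 6 ('E'): step: R->7, L=2; E->plug->H->R->E->L->G->refl->D->L'->D->R'->C->plug->C
Char 7 ('G'): step: R->0, L->3 (L advanced); G->plug->G->R->D->L->F->refl->C->L'->C->R'->B->plug->B
Char 8 ('A'): step: R->1, L=3; A->plug->A->R->B->L->B->refl->E->L'->G->R'->H->plug->E

Answer: ADFBBCBE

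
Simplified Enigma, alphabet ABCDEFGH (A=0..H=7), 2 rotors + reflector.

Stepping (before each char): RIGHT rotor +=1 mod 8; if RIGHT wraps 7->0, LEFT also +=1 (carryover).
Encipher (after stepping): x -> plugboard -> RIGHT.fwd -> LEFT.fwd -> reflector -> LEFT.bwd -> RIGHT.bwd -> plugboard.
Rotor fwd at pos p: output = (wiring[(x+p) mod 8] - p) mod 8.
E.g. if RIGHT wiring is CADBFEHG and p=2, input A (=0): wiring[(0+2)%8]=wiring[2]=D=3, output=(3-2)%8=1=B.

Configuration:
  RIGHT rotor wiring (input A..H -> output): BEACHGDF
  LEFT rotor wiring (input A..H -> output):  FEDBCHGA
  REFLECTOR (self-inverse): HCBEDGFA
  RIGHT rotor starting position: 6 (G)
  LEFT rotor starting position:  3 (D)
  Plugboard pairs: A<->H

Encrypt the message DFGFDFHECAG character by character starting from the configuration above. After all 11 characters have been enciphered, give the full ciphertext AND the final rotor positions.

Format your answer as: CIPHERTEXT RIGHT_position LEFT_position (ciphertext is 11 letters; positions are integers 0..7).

Char 1 ('D'): step: R->7, L=3; D->plug->D->R->B->L->H->refl->A->L'->H->R'->G->plug->G
Char 2 ('F'): step: R->0, L->4 (L advanced); F->plug->F->R->G->L->H->refl->A->L'->F->R'->H->plug->A
Char 3 ('G'): step: R->1, L=4; G->plug->G->R->E->L->B->refl->C->L'->C->R'->F->plug->F
Char 4 ('F'): step: R->2, L=4; F->plug->F->R->D->L->E->refl->D->L'->B->R'->E->plug->E
Char 5 ('D'): step: R->3, L=4; D->plug->D->R->A->L->G->refl->F->L'->H->R'->A->plug->H
Char 6 ('F'): step: R->4, L=4; F->plug->F->R->A->L->G->refl->F->L'->H->R'->C->plug->C
Char 7 ('H'): step: R->5, L=4; H->plug->A->R->B->L->D->refl->E->L'->D->R'->F->plug->F
Char 8 ('E'): step: R->6, L=4; E->plug->E->R->C->L->C->refl->B->L'->E->R'->F->plug->F
Char 9 ('C'): step: R->7, L=4; C->plug->C->R->F->L->A->refl->H->L'->G->R'->A->plug->H
Char 10 ('A'): step: R->0, L->5 (L advanced); A->plug->H->R->F->L->G->refl->F->L'->H->R'->E->plug->E
Char 11 ('G'): step: R->1, L=5; G->plug->G->R->E->L->H->refl->A->L'->D->R'->A->plug->H
Final: ciphertext=GAFEHCFFHEH, RIGHT=1, LEFT=5

Answer: GAFEHCFFHEH 1 5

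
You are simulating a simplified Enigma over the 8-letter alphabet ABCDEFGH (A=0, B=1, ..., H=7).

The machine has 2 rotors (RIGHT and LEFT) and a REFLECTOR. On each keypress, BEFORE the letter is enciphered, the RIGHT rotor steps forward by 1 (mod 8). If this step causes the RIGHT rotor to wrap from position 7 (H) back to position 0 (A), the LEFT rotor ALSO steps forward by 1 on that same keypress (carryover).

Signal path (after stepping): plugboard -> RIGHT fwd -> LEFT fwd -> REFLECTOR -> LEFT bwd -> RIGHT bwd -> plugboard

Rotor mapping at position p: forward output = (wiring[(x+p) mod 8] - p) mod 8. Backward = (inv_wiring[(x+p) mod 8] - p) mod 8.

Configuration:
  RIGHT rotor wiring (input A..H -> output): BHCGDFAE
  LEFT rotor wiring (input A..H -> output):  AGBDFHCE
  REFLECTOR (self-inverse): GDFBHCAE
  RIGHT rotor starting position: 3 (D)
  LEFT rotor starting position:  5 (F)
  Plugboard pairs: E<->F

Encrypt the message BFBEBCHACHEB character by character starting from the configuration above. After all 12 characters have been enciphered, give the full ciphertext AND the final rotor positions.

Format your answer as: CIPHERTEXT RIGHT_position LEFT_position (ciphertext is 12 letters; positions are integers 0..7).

Answer: DEHDHDEFAABA 7 6

Derivation:
Char 1 ('B'): step: R->4, L=5; B->plug->B->R->B->L->F->refl->C->L'->A->R'->D->plug->D
Char 2 ('F'): step: R->5, L=5; F->plug->E->R->C->L->H->refl->E->L'->F->R'->F->plug->E
Char 3 ('B'): step: R->6, L=5; B->plug->B->R->G->L->G->refl->A->L'->H->R'->H->plug->H
Char 4 ('E'): step: R->7, L=5; E->plug->F->R->E->L->B->refl->D->L'->D->R'->D->plug->D
Char 5 ('B'): step: R->0, L->6 (L advanced); B->plug->B->R->H->L->B->refl->D->L'->E->R'->H->plug->H
Char 6 ('C'): step: R->1, L=6; C->plug->C->R->F->L->F->refl->C->L'->C->R'->D->plug->D
Char 7 ('H'): step: R->2, L=6; H->plug->H->R->F->L->F->refl->C->L'->C->R'->F->plug->E
Char 8 ('A'): step: R->3, L=6; A->plug->A->R->D->L->A->refl->G->L'->B->R'->E->plug->F
Char 9 ('C'): step: R->4, L=6; C->plug->C->R->E->L->D->refl->B->L'->H->R'->A->plug->A
Char 10 ('H'): step: R->5, L=6; H->plug->H->R->G->L->H->refl->E->L'->A->R'->A->plug->A
Char 11 ('E'): step: R->6, L=6; E->plug->F->R->A->L->E->refl->H->L'->G->R'->B->plug->B
Char 12 ('B'): step: R->7, L=6; B->plug->B->R->C->L->C->refl->F->L'->F->R'->A->plug->A
Final: ciphertext=DEHDHDEFAABA, RIGHT=7, LEFT=6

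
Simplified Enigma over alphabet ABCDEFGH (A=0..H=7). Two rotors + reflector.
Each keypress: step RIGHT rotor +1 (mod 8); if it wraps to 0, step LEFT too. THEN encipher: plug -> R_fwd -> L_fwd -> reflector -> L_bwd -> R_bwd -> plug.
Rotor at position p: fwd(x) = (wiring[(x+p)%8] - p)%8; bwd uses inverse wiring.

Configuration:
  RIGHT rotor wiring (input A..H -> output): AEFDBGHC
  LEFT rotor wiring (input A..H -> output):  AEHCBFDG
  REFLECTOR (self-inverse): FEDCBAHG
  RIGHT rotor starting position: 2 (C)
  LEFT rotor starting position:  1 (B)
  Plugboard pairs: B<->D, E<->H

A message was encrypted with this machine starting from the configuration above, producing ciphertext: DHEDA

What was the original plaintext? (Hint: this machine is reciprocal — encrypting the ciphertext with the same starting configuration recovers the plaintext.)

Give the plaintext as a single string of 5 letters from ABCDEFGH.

Answer: CDDCB

Derivation:
Char 1 ('D'): step: R->3, L=1; D->plug->B->R->G->L->F->refl->A->L'->D->R'->C->plug->C
Char 2 ('H'): step: R->4, L=1; H->plug->E->R->E->L->E->refl->B->L'->C->R'->B->plug->D
Char 3 ('E'): step: R->5, L=1; E->plug->H->R->E->L->E->refl->B->L'->C->R'->B->plug->D
Char 4 ('D'): step: R->6, L=1; D->plug->B->R->E->L->E->refl->B->L'->C->R'->C->plug->C
Char 5 ('A'): step: R->7, L=1; A->plug->A->R->D->L->A->refl->F->L'->G->R'->D->plug->B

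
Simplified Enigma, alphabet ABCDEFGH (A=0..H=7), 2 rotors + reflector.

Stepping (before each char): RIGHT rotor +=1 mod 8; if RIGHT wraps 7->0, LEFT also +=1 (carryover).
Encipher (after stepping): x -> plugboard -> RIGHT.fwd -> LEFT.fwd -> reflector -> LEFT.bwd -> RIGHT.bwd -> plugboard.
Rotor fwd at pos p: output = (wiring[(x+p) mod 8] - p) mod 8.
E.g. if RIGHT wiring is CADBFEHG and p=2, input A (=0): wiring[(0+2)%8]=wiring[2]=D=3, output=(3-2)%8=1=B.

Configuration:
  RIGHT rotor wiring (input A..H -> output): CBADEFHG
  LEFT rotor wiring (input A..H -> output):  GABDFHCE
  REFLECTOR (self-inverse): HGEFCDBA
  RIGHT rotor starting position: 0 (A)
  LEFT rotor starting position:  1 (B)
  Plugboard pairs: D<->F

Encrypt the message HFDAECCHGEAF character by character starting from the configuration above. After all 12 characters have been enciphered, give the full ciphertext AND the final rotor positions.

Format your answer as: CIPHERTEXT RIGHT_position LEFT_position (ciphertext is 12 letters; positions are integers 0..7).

Answer: ACGBFDBDDAFC 4 2

Derivation:
Char 1 ('H'): step: R->1, L=1; H->plug->H->R->B->L->A->refl->H->L'->A->R'->A->plug->A
Char 2 ('F'): step: R->2, L=1; F->plug->D->R->D->L->E->refl->C->L'->C->R'->C->plug->C
Char 3 ('D'): step: R->3, L=1; D->plug->F->R->H->L->F->refl->D->L'->G->R'->G->plug->G
Char 4 ('A'): step: R->4, L=1; A->plug->A->R->A->L->H->refl->A->L'->B->R'->B->plug->B
Char 5 ('E'): step: R->5, L=1; E->plug->E->R->E->L->G->refl->B->L'->F->R'->D->plug->F
Char 6 ('C'): step: R->6, L=1; C->plug->C->R->E->L->G->refl->B->L'->F->R'->F->plug->D
Char 7 ('C'): step: R->7, L=1; C->plug->C->R->C->L->C->refl->E->L'->D->R'->B->plug->B
Char 8 ('H'): step: R->0, L->2 (L advanced); H->plug->H->R->G->L->E->refl->C->L'->F->R'->F->plug->D
Char 9 ('G'): step: R->1, L=2; G->plug->G->R->F->L->C->refl->E->L'->G->R'->F->plug->D
Char 10 ('E'): step: R->2, L=2; E->plug->E->R->F->L->C->refl->E->L'->G->R'->A->plug->A
Char 11 ('A'): step: R->3, L=2; A->plug->A->R->A->L->H->refl->A->L'->E->R'->D->plug->F
Char 12 ('F'): step: R->4, L=2; F->plug->D->R->C->L->D->refl->F->L'->D->R'->C->plug->C
Final: ciphertext=ACGBFDBDDAFC, RIGHT=4, LEFT=2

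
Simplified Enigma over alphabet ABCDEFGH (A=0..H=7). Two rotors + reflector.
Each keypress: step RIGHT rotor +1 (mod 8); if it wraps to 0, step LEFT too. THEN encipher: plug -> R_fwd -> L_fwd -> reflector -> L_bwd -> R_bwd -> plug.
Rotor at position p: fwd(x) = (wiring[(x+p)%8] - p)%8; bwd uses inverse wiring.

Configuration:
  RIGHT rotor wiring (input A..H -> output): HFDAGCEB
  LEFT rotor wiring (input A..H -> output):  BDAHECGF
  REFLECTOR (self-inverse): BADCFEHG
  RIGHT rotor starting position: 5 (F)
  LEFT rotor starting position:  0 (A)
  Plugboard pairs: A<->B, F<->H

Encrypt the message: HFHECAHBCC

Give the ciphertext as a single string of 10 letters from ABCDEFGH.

Char 1 ('H'): step: R->6, L=0; H->plug->F->R->C->L->A->refl->B->L'->A->R'->G->plug->G
Char 2 ('F'): step: R->7, L=0; F->plug->H->R->F->L->C->refl->D->L'->B->R'->E->plug->E
Char 3 ('H'): step: R->0, L->1 (L advanced); H->plug->F->R->C->L->G->refl->H->L'->B->R'->H->plug->F
Char 4 ('E'): step: R->1, L=1; E->plug->E->R->B->L->H->refl->G->L'->C->R'->B->plug->A
Char 5 ('C'): step: R->2, L=1; C->plug->C->R->E->L->B->refl->A->L'->H->R'->F->plug->H
Char 6 ('A'): step: R->3, L=1; A->plug->B->R->D->L->D->refl->C->L'->A->R'->H->plug->F
Char 7 ('H'): step: R->4, L=1; H->plug->F->R->B->L->H->refl->G->L'->C->R'->A->plug->B
Char 8 ('B'): step: R->5, L=1; B->plug->A->R->F->L->F->refl->E->L'->G->R'->F->plug->H
Char 9 ('C'): step: R->6, L=1; C->plug->C->R->B->L->H->refl->G->L'->C->R'->F->plug->H
Char 10 ('C'): step: R->7, L=1; C->plug->C->R->G->L->E->refl->F->L'->F->R'->H->plug->F

Answer: GEFAHFBHHF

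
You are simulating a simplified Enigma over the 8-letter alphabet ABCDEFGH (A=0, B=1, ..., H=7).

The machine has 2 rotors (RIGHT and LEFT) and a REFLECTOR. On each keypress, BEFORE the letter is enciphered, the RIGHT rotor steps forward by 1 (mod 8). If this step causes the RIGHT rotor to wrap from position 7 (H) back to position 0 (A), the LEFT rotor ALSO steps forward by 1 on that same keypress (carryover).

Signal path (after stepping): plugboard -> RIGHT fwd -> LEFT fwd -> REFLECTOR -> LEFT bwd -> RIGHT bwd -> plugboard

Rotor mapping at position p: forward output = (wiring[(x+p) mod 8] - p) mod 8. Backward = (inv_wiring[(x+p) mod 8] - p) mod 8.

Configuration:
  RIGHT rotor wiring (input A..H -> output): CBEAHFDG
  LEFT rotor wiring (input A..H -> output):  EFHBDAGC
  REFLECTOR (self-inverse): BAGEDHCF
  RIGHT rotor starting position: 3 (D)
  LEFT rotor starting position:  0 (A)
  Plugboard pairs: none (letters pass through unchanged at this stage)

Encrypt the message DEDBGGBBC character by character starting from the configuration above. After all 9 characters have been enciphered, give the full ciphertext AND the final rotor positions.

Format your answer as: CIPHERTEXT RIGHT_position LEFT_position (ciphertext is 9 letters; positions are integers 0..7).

Answer: BAADBEAAG 4 1

Derivation:
Char 1 ('D'): step: R->4, L=0; D->plug->D->R->C->L->H->refl->F->L'->B->R'->B->plug->B
Char 2 ('E'): step: R->5, L=0; E->plug->E->R->E->L->D->refl->E->L'->A->R'->A->plug->A
Char 3 ('D'): step: R->6, L=0; D->plug->D->R->D->L->B->refl->A->L'->F->R'->A->plug->A
Char 4 ('B'): step: R->7, L=0; B->plug->B->R->D->L->B->refl->A->L'->F->R'->D->plug->D
Char 5 ('G'): step: R->0, L->1 (L advanced); G->plug->G->R->D->L->C->refl->G->L'->B->R'->B->plug->B
Char 6 ('G'): step: R->1, L=1; G->plug->G->R->F->L->F->refl->H->L'->E->R'->E->plug->E
Char 7 ('B'): step: R->2, L=1; B->plug->B->R->G->L->B->refl->A->L'->C->R'->A->plug->A
Char 8 ('B'): step: R->3, L=1; B->plug->B->R->E->L->H->refl->F->L'->F->R'->A->plug->A
Char 9 ('C'): step: R->4, L=1; C->plug->C->R->H->L->D->refl->E->L'->A->R'->G->plug->G
Final: ciphertext=BAADBEAAG, RIGHT=4, LEFT=1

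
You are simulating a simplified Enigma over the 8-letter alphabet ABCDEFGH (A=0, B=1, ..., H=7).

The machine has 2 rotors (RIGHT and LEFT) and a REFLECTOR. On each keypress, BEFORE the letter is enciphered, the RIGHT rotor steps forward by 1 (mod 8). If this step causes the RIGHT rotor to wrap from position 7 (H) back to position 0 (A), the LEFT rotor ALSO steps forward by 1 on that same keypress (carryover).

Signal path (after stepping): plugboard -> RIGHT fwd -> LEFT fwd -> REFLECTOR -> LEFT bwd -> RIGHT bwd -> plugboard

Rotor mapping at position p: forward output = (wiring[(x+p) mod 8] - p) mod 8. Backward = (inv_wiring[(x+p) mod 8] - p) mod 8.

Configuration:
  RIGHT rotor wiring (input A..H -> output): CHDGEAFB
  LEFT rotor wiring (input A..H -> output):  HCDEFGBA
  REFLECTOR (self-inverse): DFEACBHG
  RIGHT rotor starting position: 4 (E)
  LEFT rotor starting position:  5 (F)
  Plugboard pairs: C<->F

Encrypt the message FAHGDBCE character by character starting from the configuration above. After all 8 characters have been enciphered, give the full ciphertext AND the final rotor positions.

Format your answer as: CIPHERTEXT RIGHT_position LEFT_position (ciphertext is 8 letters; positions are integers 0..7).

Char 1 ('F'): step: R->5, L=5; F->plug->C->R->E->L->F->refl->B->L'->A->R'->B->plug->B
Char 2 ('A'): step: R->6, L=5; A->plug->A->R->H->L->A->refl->D->L'->C->R'->H->plug->H
Char 3 ('H'): step: R->7, L=5; H->plug->H->R->G->L->H->refl->G->L'->F->R'->F->plug->C
Char 4 ('G'): step: R->0, L->6 (L advanced); G->plug->G->R->F->L->G->refl->H->L'->G->R'->D->plug->D
Char 5 ('D'): step: R->1, L=6; D->plug->D->R->D->L->E->refl->C->L'->B->R'->H->plug->H
Char 6 ('B'): step: R->2, L=6; B->plug->B->R->E->L->F->refl->B->L'->C->R'->C->plug->F
Char 7 ('C'): step: R->3, L=6; C->plug->F->R->H->L->A->refl->D->L'->A->R'->H->plug->H
Char 8 ('E'): step: R->4, L=6; E->plug->E->R->G->L->H->refl->G->L'->F->R'->D->plug->D
Final: ciphertext=BHCDHFHD, RIGHT=4, LEFT=6

Answer: BHCDHFHD 4 6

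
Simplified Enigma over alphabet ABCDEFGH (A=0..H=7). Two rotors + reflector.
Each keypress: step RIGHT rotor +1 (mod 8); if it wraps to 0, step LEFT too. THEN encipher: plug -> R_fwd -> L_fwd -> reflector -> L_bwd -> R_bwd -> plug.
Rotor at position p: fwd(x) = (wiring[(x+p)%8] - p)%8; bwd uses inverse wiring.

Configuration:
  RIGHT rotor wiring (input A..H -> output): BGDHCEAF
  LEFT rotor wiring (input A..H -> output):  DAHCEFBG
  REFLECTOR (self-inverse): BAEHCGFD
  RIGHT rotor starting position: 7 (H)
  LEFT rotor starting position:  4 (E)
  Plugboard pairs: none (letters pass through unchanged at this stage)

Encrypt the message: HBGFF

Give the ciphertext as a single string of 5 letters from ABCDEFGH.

Answer: AHHGB

Derivation:
Char 1 ('H'): step: R->0, L->5 (L advanced); H->plug->H->R->F->L->C->refl->E->L'->B->R'->A->plug->A
Char 2 ('B'): step: R->1, L=5; B->plug->B->R->C->L->B->refl->A->L'->A->R'->H->plug->H
Char 3 ('G'): step: R->2, L=5; G->plug->G->R->H->L->H->refl->D->L'->E->R'->H->plug->H
Char 4 ('F'): step: R->3, L=5; F->plug->F->R->G->L->F->refl->G->L'->D->R'->G->plug->G
Char 5 ('F'): step: R->4, L=5; F->plug->F->R->C->L->B->refl->A->L'->A->R'->B->plug->B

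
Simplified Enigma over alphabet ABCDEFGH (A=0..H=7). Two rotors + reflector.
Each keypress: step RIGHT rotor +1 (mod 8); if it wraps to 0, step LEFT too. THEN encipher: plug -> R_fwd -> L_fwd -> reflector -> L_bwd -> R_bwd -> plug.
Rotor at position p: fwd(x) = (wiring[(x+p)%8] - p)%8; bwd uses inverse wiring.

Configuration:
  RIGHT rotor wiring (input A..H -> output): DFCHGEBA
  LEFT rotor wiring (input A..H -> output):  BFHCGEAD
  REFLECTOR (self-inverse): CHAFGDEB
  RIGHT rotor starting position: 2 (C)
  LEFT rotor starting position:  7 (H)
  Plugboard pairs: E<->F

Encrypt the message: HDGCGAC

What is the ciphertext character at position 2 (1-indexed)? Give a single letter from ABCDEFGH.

Char 1 ('H'): step: R->3, L=7; H->plug->H->R->H->L->B->refl->H->L'->F->R'->E->plug->F
Char 2 ('D'): step: R->4, L=7; D->plug->D->R->E->L->D->refl->F->L'->G->R'->G->plug->G

G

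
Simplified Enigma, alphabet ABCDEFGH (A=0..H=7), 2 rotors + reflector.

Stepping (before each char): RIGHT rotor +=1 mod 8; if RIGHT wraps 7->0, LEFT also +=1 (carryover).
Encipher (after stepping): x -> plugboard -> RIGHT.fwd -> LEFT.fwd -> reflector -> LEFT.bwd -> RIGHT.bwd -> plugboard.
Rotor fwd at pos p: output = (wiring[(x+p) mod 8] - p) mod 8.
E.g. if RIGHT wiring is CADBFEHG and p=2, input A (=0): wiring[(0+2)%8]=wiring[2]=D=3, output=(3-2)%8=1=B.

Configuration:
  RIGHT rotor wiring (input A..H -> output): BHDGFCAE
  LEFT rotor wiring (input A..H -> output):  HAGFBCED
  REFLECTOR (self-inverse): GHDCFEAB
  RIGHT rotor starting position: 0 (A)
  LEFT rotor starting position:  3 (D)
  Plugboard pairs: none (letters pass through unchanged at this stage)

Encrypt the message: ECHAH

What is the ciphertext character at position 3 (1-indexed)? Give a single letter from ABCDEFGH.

Char 1 ('E'): step: R->1, L=3; E->plug->E->R->B->L->G->refl->A->L'->E->R'->D->plug->D
Char 2 ('C'): step: R->2, L=3; C->plug->C->R->D->L->B->refl->H->L'->C->R'->F->plug->F
Char 3 ('H'): step: R->3, L=3; H->plug->H->R->A->L->C->refl->D->L'->H->R'->C->plug->C

C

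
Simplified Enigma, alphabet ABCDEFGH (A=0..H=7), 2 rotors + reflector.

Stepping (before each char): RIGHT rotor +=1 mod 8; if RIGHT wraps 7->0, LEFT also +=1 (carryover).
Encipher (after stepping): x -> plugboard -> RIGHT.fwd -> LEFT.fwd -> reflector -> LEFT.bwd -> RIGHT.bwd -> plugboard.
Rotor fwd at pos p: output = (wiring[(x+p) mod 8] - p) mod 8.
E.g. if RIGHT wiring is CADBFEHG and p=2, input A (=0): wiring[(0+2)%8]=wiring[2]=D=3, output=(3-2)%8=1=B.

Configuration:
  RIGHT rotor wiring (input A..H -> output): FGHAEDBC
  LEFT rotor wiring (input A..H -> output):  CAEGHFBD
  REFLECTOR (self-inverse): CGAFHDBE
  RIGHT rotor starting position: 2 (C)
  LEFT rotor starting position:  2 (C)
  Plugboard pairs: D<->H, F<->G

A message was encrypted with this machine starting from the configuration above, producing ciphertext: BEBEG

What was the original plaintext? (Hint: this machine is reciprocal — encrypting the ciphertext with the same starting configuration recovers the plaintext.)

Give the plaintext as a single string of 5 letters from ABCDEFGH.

Char 1 ('B'): step: R->3, L=2; B->plug->B->R->B->L->E->refl->H->L'->E->R'->H->plug->D
Char 2 ('E'): step: R->4, L=2; E->plug->E->R->B->L->E->refl->H->L'->E->R'->H->plug->D
Char 3 ('B'): step: R->5, L=2; B->plug->B->R->E->L->H->refl->E->L'->B->R'->E->plug->E
Char 4 ('E'): step: R->6, L=2; E->plug->E->R->B->L->E->refl->H->L'->E->R'->B->plug->B
Char 5 ('G'): step: R->7, L=2; G->plug->F->R->F->L->B->refl->G->L'->H->R'->C->plug->C

Answer: DDEBC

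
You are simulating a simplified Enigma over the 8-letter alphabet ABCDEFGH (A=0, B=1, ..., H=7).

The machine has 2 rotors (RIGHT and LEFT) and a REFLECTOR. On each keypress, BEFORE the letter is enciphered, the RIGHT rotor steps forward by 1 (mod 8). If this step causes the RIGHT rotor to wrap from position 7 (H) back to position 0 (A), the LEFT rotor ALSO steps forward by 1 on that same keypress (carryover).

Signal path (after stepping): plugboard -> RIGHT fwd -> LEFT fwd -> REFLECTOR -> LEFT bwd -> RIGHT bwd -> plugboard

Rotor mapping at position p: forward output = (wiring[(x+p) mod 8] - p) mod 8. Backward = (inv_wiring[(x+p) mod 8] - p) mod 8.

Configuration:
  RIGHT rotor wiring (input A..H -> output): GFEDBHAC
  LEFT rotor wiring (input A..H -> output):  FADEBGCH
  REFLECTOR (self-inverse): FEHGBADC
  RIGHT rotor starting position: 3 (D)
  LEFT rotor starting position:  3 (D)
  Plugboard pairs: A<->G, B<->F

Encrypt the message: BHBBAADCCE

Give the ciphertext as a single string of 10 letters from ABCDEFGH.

Answer: EEAHBEADGB

Derivation:
Char 1 ('B'): step: R->4, L=3; B->plug->F->R->B->L->G->refl->D->L'->C->R'->E->plug->E
Char 2 ('H'): step: R->5, L=3; H->plug->H->R->E->L->E->refl->B->L'->A->R'->E->plug->E
Char 3 ('B'): step: R->6, L=3; B->plug->F->R->F->L->C->refl->H->L'->D->R'->G->plug->A
Char 4 ('B'): step: R->7, L=3; B->plug->F->R->C->L->D->refl->G->L'->B->R'->H->plug->H
Char 5 ('A'): step: R->0, L->4 (L advanced); A->plug->G->R->A->L->F->refl->A->L'->H->R'->F->plug->B
Char 6 ('A'): step: R->1, L=4; A->plug->G->R->B->L->C->refl->H->L'->G->R'->E->plug->E
Char 7 ('D'): step: R->2, L=4; D->plug->D->R->F->L->E->refl->B->L'->E->R'->G->plug->A
Char 8 ('C'): step: R->3, L=4; C->plug->C->R->E->L->B->refl->E->L'->F->R'->D->plug->D
Char 9 ('C'): step: R->4, L=4; C->plug->C->R->E->L->B->refl->E->L'->F->R'->A->plug->G
Char 10 ('E'): step: R->5, L=4; E->plug->E->R->A->L->F->refl->A->L'->H->R'->F->plug->B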